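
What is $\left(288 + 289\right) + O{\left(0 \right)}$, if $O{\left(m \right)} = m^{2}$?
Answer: $577$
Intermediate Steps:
$\left(288 + 289\right) + O{\left(0 \right)} = \left(288 + 289\right) + 0^{2} = 577 + 0 = 577$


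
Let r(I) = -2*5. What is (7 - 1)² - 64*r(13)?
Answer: 676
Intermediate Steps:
r(I) = -10
(7 - 1)² - 64*r(13) = (7 - 1)² - 64*(-10) = 6² + 640 = 36 + 640 = 676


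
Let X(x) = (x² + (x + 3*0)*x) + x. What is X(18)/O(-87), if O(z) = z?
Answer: -222/29 ≈ -7.6552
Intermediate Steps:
X(x) = x + 2*x² (X(x) = (x² + (x + 0)*x) + x = (x² + x*x) + x = (x² + x²) + x = 2*x² + x = x + 2*x²)
X(18)/O(-87) = (18*(1 + 2*18))/(-87) = (18*(1 + 36))*(-1/87) = (18*37)*(-1/87) = 666*(-1/87) = -222/29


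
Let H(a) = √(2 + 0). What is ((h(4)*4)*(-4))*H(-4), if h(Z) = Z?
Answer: -64*√2 ≈ -90.510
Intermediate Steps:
H(a) = √2
((h(4)*4)*(-4))*H(-4) = ((4*4)*(-4))*√2 = (16*(-4))*√2 = -64*√2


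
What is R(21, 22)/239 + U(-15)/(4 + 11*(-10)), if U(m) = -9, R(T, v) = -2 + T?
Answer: 4165/25334 ≈ 0.16440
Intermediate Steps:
R(21, 22)/239 + U(-15)/(4 + 11*(-10)) = (-2 + 21)/239 - 9/(4 + 11*(-10)) = 19*(1/239) - 9/(4 - 110) = 19/239 - 9/(-106) = 19/239 - 9*(-1/106) = 19/239 + 9/106 = 4165/25334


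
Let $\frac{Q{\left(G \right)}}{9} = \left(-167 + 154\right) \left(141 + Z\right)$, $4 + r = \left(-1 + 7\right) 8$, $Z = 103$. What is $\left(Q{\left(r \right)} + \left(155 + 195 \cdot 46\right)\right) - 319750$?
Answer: $-339173$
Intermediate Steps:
$r = 44$ ($r = -4 + \left(-1 + 7\right) 8 = -4 + 6 \cdot 8 = -4 + 48 = 44$)
$Q{\left(G \right)} = -28548$ ($Q{\left(G \right)} = 9 \left(-167 + 154\right) \left(141 + 103\right) = 9 \left(\left(-13\right) 244\right) = 9 \left(-3172\right) = -28548$)
$\left(Q{\left(r \right)} + \left(155 + 195 \cdot 46\right)\right) - 319750 = \left(-28548 + \left(155 + 195 \cdot 46\right)\right) - 319750 = \left(-28548 + \left(155 + 8970\right)\right) - 319750 = \left(-28548 + 9125\right) - 319750 = -19423 - 319750 = -339173$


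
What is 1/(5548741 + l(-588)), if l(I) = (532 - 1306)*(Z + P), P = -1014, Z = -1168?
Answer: 1/7237609 ≈ 1.3817e-7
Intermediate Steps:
l(I) = 1688868 (l(I) = (532 - 1306)*(-1168 - 1014) = -774*(-2182) = 1688868)
1/(5548741 + l(-588)) = 1/(5548741 + 1688868) = 1/7237609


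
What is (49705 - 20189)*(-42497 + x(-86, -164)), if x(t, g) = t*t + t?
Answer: -1038579492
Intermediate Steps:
x(t, g) = t + t**2 (x(t, g) = t**2 + t = t + t**2)
(49705 - 20189)*(-42497 + x(-86, -164)) = (49705 - 20189)*(-42497 - 86*(1 - 86)) = 29516*(-42497 - 86*(-85)) = 29516*(-42497 + 7310) = 29516*(-35187) = -1038579492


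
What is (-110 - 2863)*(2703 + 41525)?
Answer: -131489844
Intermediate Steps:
(-110 - 2863)*(2703 + 41525) = -2973*44228 = -131489844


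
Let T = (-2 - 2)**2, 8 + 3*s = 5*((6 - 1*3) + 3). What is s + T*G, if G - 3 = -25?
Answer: -1034/3 ≈ -344.67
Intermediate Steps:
s = 22/3 (s = -8/3 + (5*((6 - 1*3) + 3))/3 = -8/3 + (5*((6 - 3) + 3))/3 = -8/3 + (5*(3 + 3))/3 = -8/3 + (5*6)/3 = -8/3 + (1/3)*30 = -8/3 + 10 = 22/3 ≈ 7.3333)
G = -22 (G = 3 - 25 = -22)
T = 16 (T = (-4)**2 = 16)
s + T*G = 22/3 + 16*(-22) = 22/3 - 352 = -1034/3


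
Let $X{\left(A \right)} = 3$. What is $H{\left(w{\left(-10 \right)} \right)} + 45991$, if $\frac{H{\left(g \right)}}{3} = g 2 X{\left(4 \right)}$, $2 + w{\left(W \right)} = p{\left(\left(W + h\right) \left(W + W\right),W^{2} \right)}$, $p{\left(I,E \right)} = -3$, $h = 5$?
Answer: $45901$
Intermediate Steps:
$w{\left(W \right)} = -5$ ($w{\left(W \right)} = -2 - 3 = -5$)
$H{\left(g \right)} = 18 g$ ($H{\left(g \right)} = 3 g 2 \cdot 3 = 3 \cdot 2 g 3 = 3 \cdot 6 g = 18 g$)
$H{\left(w{\left(-10 \right)} \right)} + 45991 = 18 \left(-5\right) + 45991 = -90 + 45991 = 45901$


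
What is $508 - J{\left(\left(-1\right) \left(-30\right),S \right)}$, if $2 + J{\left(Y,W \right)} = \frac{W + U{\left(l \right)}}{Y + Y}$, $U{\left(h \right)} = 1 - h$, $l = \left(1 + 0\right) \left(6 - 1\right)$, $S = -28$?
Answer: $\frac{7658}{15} \approx 510.53$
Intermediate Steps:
$l = 5$ ($l = 1 \cdot 5 = 5$)
$J{\left(Y,W \right)} = -2 + \frac{-4 + W}{2 Y}$ ($J{\left(Y,W \right)} = -2 + \frac{W + \left(1 - 5\right)}{Y + Y} = -2 + \frac{W + \left(1 - 5\right)}{2 Y} = -2 + \left(W - 4\right) \frac{1}{2 Y} = -2 + \left(-4 + W\right) \frac{1}{2 Y} = -2 + \frac{-4 + W}{2 Y}$)
$508 - J{\left(\left(-1\right) \left(-30\right),S \right)} = 508 - \frac{-4 - 28 - 4 \left(\left(-1\right) \left(-30\right)\right)}{2 \left(\left(-1\right) \left(-30\right)\right)} = 508 - \frac{-4 - 28 - 120}{2 \cdot 30} = 508 - \frac{1}{2} \cdot \frac{1}{30} \left(-4 - 28 - 120\right) = 508 - \frac{1}{2} \cdot \frac{1}{30} \left(-152\right) = 508 - - \frac{38}{15} = 508 + \frac{38}{15} = \frac{7658}{15}$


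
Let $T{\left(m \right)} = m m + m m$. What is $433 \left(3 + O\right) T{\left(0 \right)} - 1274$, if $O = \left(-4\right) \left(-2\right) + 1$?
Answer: $-1274$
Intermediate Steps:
$O = 9$ ($O = 8 + 1 = 9$)
$T{\left(m \right)} = 2 m^{2}$ ($T{\left(m \right)} = m^{2} + m^{2} = 2 m^{2}$)
$433 \left(3 + O\right) T{\left(0 \right)} - 1274 = 433 \left(3 + 9\right) 2 \cdot 0^{2} - 1274 = 433 \cdot 12 \cdot 2 \cdot 0 - 1274 = 433 \cdot 12 \cdot 0 - 1274 = 433 \cdot 0 - 1274 = 0 - 1274 = -1274$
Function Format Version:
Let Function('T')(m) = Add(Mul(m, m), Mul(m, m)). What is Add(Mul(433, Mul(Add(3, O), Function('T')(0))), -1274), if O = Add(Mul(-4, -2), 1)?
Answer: -1274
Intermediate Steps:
O = 9 (O = Add(8, 1) = 9)
Function('T')(m) = Mul(2, Pow(m, 2)) (Function('T')(m) = Add(Pow(m, 2), Pow(m, 2)) = Mul(2, Pow(m, 2)))
Add(Mul(433, Mul(Add(3, O), Function('T')(0))), -1274) = Add(Mul(433, Mul(Add(3, 9), Mul(2, Pow(0, 2)))), -1274) = Add(Mul(433, Mul(12, Mul(2, 0))), -1274) = Add(Mul(433, Mul(12, 0)), -1274) = Add(Mul(433, 0), -1274) = Add(0, -1274) = -1274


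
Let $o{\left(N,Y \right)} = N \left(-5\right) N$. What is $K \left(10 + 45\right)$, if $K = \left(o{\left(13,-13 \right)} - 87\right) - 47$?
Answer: $-53845$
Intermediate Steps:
$o{\left(N,Y \right)} = - 5 N^{2}$ ($o{\left(N,Y \right)} = - 5 N N = - 5 N^{2}$)
$K = -979$ ($K = \left(- 5 \cdot 13^{2} - 87\right) - 47 = \left(\left(-5\right) 169 - 87\right) - 47 = \left(-845 - 87\right) - 47 = -932 - 47 = -979$)
$K \left(10 + 45\right) = - 979 \left(10 + 45\right) = \left(-979\right) 55 = -53845$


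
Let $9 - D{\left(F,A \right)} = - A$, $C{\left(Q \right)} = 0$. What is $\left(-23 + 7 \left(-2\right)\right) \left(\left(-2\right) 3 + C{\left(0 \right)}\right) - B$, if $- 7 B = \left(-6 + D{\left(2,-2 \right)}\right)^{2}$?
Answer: $\frac{1555}{7} \approx 222.14$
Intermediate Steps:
$D{\left(F,A \right)} = 9 + A$ ($D{\left(F,A \right)} = 9 - - A = 9 + A$)
$B = - \frac{1}{7}$ ($B = - \frac{\left(-6 + \left(9 - 2\right)\right)^{2}}{7} = - \frac{\left(-6 + 7\right)^{2}}{7} = - \frac{1^{2}}{7} = \left(- \frac{1}{7}\right) 1 = - \frac{1}{7} \approx -0.14286$)
$\left(-23 + 7 \left(-2\right)\right) \left(\left(-2\right) 3 + C{\left(0 \right)}\right) - B = \left(-23 + 7 \left(-2\right)\right) \left(\left(-2\right) 3 + 0\right) - - \frac{1}{7} = \left(-23 - 14\right) \left(-6 + 0\right) + \frac{1}{7} = \left(-37\right) \left(-6\right) + \frac{1}{7} = 222 + \frac{1}{7} = \frac{1555}{7}$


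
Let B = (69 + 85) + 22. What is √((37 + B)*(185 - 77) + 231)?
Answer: √23235 ≈ 152.43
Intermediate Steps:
B = 176 (B = 154 + 22 = 176)
√((37 + B)*(185 - 77) + 231) = √((37 + 176)*(185 - 77) + 231) = √(213*108 + 231) = √(23004 + 231) = √23235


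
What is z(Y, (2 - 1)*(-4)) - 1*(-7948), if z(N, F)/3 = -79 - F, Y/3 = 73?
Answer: 7723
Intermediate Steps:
Y = 219 (Y = 3*73 = 219)
z(N, F) = -237 - 3*F (z(N, F) = 3*(-79 - F) = -237 - 3*F)
z(Y, (2 - 1)*(-4)) - 1*(-7948) = (-237 - 3*(2 - 1)*(-4)) - 1*(-7948) = (-237 - 3*(-4)) + 7948 = (-237 + 12) + 7948 = -225 + 7948 = 7723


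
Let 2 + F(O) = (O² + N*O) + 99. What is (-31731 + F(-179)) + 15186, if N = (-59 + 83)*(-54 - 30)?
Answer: 376457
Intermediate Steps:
N = -2016 (N = 24*(-84) = -2016)
F(O) = 97 + O² - 2016*O (F(O) = -2 + ((O² - 2016*O) + 99) = -2 + (99 + O² - 2016*O) = 97 + O² - 2016*O)
(-31731 + F(-179)) + 15186 = (-31731 + (97 + (-179)² - 2016*(-179))) + 15186 = (-31731 + (97 + 32041 + 360864)) + 15186 = (-31731 + 393002) + 15186 = 361271 + 15186 = 376457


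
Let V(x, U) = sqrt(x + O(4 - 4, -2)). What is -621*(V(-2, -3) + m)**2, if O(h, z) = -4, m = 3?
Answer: -1863 - 3726*I*sqrt(6) ≈ -1863.0 - 9126.8*I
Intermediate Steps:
V(x, U) = sqrt(-4 + x) (V(x, U) = sqrt(x - 4) = sqrt(-4 + x))
-621*(V(-2, -3) + m)**2 = -621*(sqrt(-4 - 2) + 3)**2 = -621*(sqrt(-6) + 3)**2 = -621*(I*sqrt(6) + 3)**2 = -621*(3 + I*sqrt(6))**2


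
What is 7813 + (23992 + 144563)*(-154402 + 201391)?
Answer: 7920238708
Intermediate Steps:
7813 + (23992 + 144563)*(-154402 + 201391) = 7813 + 168555*46989 = 7813 + 7920230895 = 7920238708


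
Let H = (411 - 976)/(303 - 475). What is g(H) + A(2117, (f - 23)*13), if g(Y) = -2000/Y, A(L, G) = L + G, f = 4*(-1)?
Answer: 130758/113 ≈ 1157.2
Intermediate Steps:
f = -4
H = 565/172 (H = -565/(-172) = -565*(-1/172) = 565/172 ≈ 3.2849)
A(L, G) = G + L
g(H) + A(2117, (f - 23)*13) = -2000/565/172 + ((-4 - 23)*13 + 2117) = -2000*172/565 + (-27*13 + 2117) = -68800/113 + (-351 + 2117) = -68800/113 + 1766 = 130758/113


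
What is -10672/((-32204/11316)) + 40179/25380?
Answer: 255524431523/68111460 ≈ 3751.6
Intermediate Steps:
-10672/((-32204/11316)) + 40179/25380 = -10672/((-32204*1/11316)) + 40179*(1/25380) = -10672/(-8051/2829) + 13393/8460 = -10672*(-2829/8051) + 13393/8460 = 30191088/8051 + 13393/8460 = 255524431523/68111460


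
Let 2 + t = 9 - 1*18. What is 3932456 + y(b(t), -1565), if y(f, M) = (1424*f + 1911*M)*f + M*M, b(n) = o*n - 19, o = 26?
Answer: 1051017356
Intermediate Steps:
t = -11 (t = -2 + (9 - 1*18) = -2 + (9 - 18) = -2 - 9 = -11)
b(n) = -19 + 26*n (b(n) = 26*n - 19 = -19 + 26*n)
y(f, M) = M² + f*(1424*f + 1911*M) (y(f, M) = f*(1424*f + 1911*M) + M² = M² + f*(1424*f + 1911*M))
3932456 + y(b(t), -1565) = 3932456 + ((-1565)² + 1424*(-19 + 26*(-11))² + 1911*(-1565)*(-19 + 26*(-11))) = 3932456 + (2449225 + 1424*(-19 - 286)² + 1911*(-1565)*(-19 - 286)) = 3932456 + (2449225 + 1424*(-305)² + 1911*(-1565)*(-305)) = 3932456 + (2449225 + 1424*93025 + 912168075) = 3932456 + (2449225 + 132467600 + 912168075) = 3932456 + 1047084900 = 1051017356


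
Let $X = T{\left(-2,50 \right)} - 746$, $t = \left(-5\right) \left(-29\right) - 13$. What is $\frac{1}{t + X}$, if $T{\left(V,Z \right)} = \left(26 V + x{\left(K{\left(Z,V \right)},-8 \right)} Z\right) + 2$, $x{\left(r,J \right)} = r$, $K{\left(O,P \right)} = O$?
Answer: $\frac{1}{1836} \approx 0.00054466$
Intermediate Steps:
$T{\left(V,Z \right)} = 2 + Z^{2} + 26 V$ ($T{\left(V,Z \right)} = \left(26 V + Z Z\right) + 2 = \left(26 V + Z^{2}\right) + 2 = \left(Z^{2} + 26 V\right) + 2 = 2 + Z^{2} + 26 V$)
$t = 132$ ($t = 145 - 13 = 132$)
$X = 1704$ ($X = \left(2 + 50^{2} + 26 \left(-2\right)\right) - 746 = \left(2 + 2500 - 52\right) - 746 = 2450 - 746 = 1704$)
$\frac{1}{t + X} = \frac{1}{132 + 1704} = \frac{1}{1836}$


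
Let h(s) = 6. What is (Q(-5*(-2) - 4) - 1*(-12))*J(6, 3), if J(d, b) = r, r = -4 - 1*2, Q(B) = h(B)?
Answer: -108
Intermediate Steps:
Q(B) = 6
r = -6 (r = -4 - 2 = -6)
J(d, b) = -6
(Q(-5*(-2) - 4) - 1*(-12))*J(6, 3) = (6 - 1*(-12))*(-6) = (6 + 12)*(-6) = 18*(-6) = -108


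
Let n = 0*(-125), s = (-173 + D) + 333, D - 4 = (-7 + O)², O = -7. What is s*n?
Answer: 0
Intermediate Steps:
D = 200 (D = 4 + (-7 - 7)² = 4 + (-14)² = 4 + 196 = 200)
s = 360 (s = (-173 + 200) + 333 = 27 + 333 = 360)
n = 0
s*n = 360*0 = 0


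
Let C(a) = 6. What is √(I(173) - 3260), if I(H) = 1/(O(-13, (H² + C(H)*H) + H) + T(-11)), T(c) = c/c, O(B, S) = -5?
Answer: 9*I*√161/2 ≈ 57.099*I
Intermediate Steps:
T(c) = 1
I(H) = -¼ (I(H) = 1/(-5 + 1) = 1/(-4) = -¼)
√(I(173) - 3260) = √(-¼ - 3260) = √(-13041/4) = 9*I*√161/2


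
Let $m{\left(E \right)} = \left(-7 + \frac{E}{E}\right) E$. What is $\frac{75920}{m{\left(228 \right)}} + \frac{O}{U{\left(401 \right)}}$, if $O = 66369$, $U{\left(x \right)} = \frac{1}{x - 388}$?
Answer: $\frac{147528797}{171} \approx 8.6274 \cdot 10^{5}$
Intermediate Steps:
$m{\left(E \right)} = - 6 E$ ($m{\left(E \right)} = \left(-7 + 1\right) E = - 6 E$)
$U{\left(x \right)} = \frac{1}{-388 + x}$
$\frac{75920}{m{\left(228 \right)}} + \frac{O}{U{\left(401 \right)}} = \frac{75920}{\left(-6\right) 228} + \frac{66369}{\frac{1}{-388 + 401}} = \frac{75920}{-1368} + \frac{66369}{\frac{1}{13}} = 75920 \left(- \frac{1}{1368}\right) + 66369 \frac{1}{\frac{1}{13}} = - \frac{9490}{171} + 66369 \cdot 13 = - \frac{9490}{171} + 862797 = \frac{147528797}{171}$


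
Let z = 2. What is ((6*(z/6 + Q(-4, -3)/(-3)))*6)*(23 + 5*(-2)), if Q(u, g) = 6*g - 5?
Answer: 3744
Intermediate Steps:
Q(u, g) = -5 + 6*g
((6*(z/6 + Q(-4, -3)/(-3)))*6)*(23 + 5*(-2)) = ((6*(2/6 + (-5 + 6*(-3))/(-3)))*6)*(23 + 5*(-2)) = ((6*(2*(⅙) + (-5 - 18)*(-⅓)))*6)*(23 - 10) = ((6*(⅓ - 23*(-⅓)))*6)*13 = ((6*(⅓ + 23/3))*6)*13 = ((6*8)*6)*13 = (48*6)*13 = 288*13 = 3744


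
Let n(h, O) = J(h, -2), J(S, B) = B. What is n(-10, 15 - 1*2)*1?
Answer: -2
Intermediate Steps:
n(h, O) = -2
n(-10, 15 - 1*2)*1 = -2*1 = -2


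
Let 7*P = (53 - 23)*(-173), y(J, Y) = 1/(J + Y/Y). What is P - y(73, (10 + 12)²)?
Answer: -384067/518 ≈ -741.44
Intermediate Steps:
y(J, Y) = 1/(1 + J) (y(J, Y) = 1/(J + 1) = 1/(1 + J))
P = -5190/7 (P = ((53 - 23)*(-173))/7 = (30*(-173))/7 = (⅐)*(-5190) = -5190/7 ≈ -741.43)
P - y(73, (10 + 12)²) = -5190/7 - 1/(1 + 73) = -5190/7 - 1/74 = -384067/518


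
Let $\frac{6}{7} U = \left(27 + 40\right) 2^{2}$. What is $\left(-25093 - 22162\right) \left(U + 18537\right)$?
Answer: $- \frac{2672222995}{3} \approx -8.9074 \cdot 10^{8}$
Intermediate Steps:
$U = \frac{938}{3}$ ($U = \frac{7 \left(27 + 40\right) 2^{2}}{6} = \frac{7 \cdot 67 \cdot 4}{6} = \frac{7}{6} \cdot 268 = \frac{938}{3} \approx 312.67$)
$\left(-25093 - 22162\right) \left(U + 18537\right) = \left(-25093 - 22162\right) \left(\frac{938}{3} + 18537\right) = \left(-47255\right) \frac{56549}{3} = - \frac{2672222995}{3}$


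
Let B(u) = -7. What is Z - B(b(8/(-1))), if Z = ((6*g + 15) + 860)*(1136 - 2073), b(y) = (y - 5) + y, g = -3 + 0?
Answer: -803002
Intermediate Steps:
g = -3
b(y) = -5 + 2*y (b(y) = (-5 + y) + y = -5 + 2*y)
Z = -803009 (Z = ((6*(-3) + 15) + 860)*(1136 - 2073) = ((-18 + 15) + 860)*(-937) = (-3 + 860)*(-937) = 857*(-937) = -803009)
Z - B(b(8/(-1))) = -803009 - 1*(-7) = -803009 + 7 = -803002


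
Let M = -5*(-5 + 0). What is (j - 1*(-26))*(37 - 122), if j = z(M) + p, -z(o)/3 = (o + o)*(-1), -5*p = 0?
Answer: -14960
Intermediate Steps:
M = 25 (M = -5*(-5) = 25)
p = 0 (p = -1/5*0 = 0)
z(o) = 6*o (z(o) = -3*(o + o)*(-1) = -3*2*o*(-1) = -(-6)*o = 6*o)
j = 150 (j = 6*25 + 0 = 150 + 0 = 150)
(j - 1*(-26))*(37 - 122) = (150 - 1*(-26))*(37 - 122) = (150 + 26)*(-85) = 176*(-85) = -14960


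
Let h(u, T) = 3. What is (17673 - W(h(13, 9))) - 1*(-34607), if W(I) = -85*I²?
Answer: 53045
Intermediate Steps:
(17673 - W(h(13, 9))) - 1*(-34607) = (17673 - (-85)*3²) - 1*(-34607) = (17673 - (-85)*9) + 34607 = (17673 - 1*(-765)) + 34607 = (17673 + 765) + 34607 = 18438 + 34607 = 53045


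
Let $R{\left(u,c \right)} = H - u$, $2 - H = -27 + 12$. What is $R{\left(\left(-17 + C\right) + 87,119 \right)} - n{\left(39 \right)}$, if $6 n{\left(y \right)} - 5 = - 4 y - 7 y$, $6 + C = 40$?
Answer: $- \frac{49}{3} \approx -16.333$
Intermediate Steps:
$C = 34$ ($C = -6 + 40 = 34$)
$n{\left(y \right)} = \frac{5}{6} - \frac{11 y}{6}$ ($n{\left(y \right)} = \frac{5}{6} + \frac{- 4 y - 7 y}{6} = \frac{5}{6} + \frac{\left(-11\right) y}{6} = \frac{5}{6} - \frac{11 y}{6}$)
$H = 17$ ($H = 2 - \left(-27 + 12\right) = 2 - -15 = 2 + 15 = 17$)
$R{\left(u,c \right)} = 17 - u$
$R{\left(\left(-17 + C\right) + 87,119 \right)} - n{\left(39 \right)} = \left(17 - \left(\left(-17 + 34\right) + 87\right)\right) - \left(\frac{5}{6} - \frac{143}{2}\right) = \left(17 - \left(17 + 87\right)\right) - \left(\frac{5}{6} - \frac{143}{2}\right) = \left(17 - 104\right) - - \frac{212}{3} = \left(17 - 104\right) + \frac{212}{3} = -87 + \frac{212}{3} = - \frac{49}{3}$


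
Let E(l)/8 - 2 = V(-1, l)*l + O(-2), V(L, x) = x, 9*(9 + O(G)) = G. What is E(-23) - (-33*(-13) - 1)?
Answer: 33716/9 ≈ 3746.2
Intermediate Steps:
O(G) = -9 + G/9
E(l) = -520/9 + 8*l² (E(l) = 16 + 8*(l*l + (-9 + (⅑)*(-2))) = 16 + 8*(l² + (-9 - 2/9)) = 16 + 8*(l² - 83/9) = 16 + 8*(-83/9 + l²) = 16 + (-664/9 + 8*l²) = -520/9 + 8*l²)
E(-23) - (-33*(-13) - 1) = (-520/9 + 8*(-23)²) - (-33*(-13) - 1) = (-520/9 + 8*529) - (429 - 1) = (-520/9 + 4232) - 1*428 = 37568/9 - 428 = 33716/9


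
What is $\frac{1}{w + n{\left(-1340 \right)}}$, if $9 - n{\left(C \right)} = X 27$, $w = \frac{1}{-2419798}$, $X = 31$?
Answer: $- \frac{2419798}{2003592745} \approx -0.0012077$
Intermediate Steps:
$w = - \frac{1}{2419798} \approx -4.1326 \cdot 10^{-7}$
$n{\left(C \right)} = -828$ ($n{\left(C \right)} = 9 - 31 \cdot 27 = 9 - 837 = -828$)
$\frac{1}{w + n{\left(-1340 \right)}} = \frac{1}{- \frac{1}{2419798} - 828} = \frac{1}{- \frac{2003592745}{2419798}} = - \frac{2419798}{2003592745}$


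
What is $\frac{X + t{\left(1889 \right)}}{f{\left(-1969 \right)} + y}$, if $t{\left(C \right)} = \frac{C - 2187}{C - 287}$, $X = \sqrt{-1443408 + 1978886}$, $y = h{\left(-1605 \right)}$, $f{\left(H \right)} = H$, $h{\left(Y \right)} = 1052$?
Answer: $\frac{149}{734517} - \frac{\sqrt{535478}}{917} \approx -0.79779$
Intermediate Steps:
$y = 1052$
$X = \sqrt{535478} \approx 731.76$
$t{\left(C \right)} = \frac{-2187 + C}{-287 + C}$
$\frac{X + t{\left(1889 \right)}}{f{\left(-1969 \right)} + y} = \frac{\sqrt{535478} + \frac{-2187 + 1889}{-287 + 1889}}{-1969 + 1052} = \frac{\sqrt{535478} + \frac{1}{1602} \left(-298\right)}{-917} = \left(\sqrt{535478} + \frac{1}{1602} \left(-298\right)\right) \left(- \frac{1}{917}\right) = \left(\sqrt{535478} - \frac{149}{801}\right) \left(- \frac{1}{917}\right) = \left(- \frac{149}{801} + \sqrt{535478}\right) \left(- \frac{1}{917}\right) = \frac{149}{734517} - \frac{\sqrt{535478}}{917}$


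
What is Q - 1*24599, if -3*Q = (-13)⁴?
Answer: -102358/3 ≈ -34119.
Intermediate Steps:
Q = -28561/3 (Q = -⅓*(-13)⁴ = -⅓*28561 = -28561/3 ≈ -9520.3)
Q - 1*24599 = -28561/3 - 1*24599 = -28561/3 - 24599 = -102358/3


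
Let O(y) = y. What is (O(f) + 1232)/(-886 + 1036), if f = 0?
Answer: 616/75 ≈ 8.2133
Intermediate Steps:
(O(f) + 1232)/(-886 + 1036) = (0 + 1232)/(-886 + 1036) = 1232/150 = 1232*(1/150) = 616/75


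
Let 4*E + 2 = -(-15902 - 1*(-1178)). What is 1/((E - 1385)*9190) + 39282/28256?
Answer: 414339577573/298039272560 ≈ 1.3902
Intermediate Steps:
E = 7361/2 (E = -1/2 + (-(-15902 - 1*(-1178)))/4 = -1/2 + (-(-15902 + 1178))/4 = -1/2 + (-1*(-14724))/4 = -1/2 + (1/4)*14724 = -1/2 + 3681 = 7361/2 ≈ 3680.5)
1/((E - 1385)*9190) + 39282/28256 = 1/((7361/2 - 1385)*9190) + 39282/28256 = (1/9190)/(4591/2) + 39282*(1/28256) = (2/4591)*(1/9190) + 19641/14128 = 1/21095645 + 19641/14128 = 414339577573/298039272560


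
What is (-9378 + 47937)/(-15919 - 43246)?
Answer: -38559/59165 ≈ -0.65172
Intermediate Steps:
(-9378 + 47937)/(-15919 - 43246) = 38559/(-59165) = 38559*(-1/59165) = -38559/59165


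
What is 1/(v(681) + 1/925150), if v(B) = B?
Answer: 925150/630027151 ≈ 0.0014684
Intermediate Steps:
1/(v(681) + 1/925150) = 1/(681 + 1/925150) = 1/(630027151/925150) = 925150/630027151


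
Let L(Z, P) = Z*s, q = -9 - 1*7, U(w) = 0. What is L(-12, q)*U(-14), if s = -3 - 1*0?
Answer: 0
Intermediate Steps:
s = -3 (s = -3 + 0 = -3)
q = -16 (q = -9 - 7 = -16)
L(Z, P) = -3*Z (L(Z, P) = Z*(-3) = -3*Z)
L(-12, q)*U(-14) = -3*(-12)*0 = 36*0 = 0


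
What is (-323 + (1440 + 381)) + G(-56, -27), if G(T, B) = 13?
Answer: 1511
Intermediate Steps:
(-323 + (1440 + 381)) + G(-56, -27) = (-323 + (1440 + 381)) + 13 = (-323 + 1821) + 13 = 1498 + 13 = 1511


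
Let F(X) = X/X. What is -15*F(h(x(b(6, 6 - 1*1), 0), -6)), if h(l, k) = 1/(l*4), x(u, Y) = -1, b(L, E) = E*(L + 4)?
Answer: -15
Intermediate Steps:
b(L, E) = E*(4 + L)
h(l, k) = 1/(4*l) (h(l, k) = (¼)/l = 1/(4*l))
F(X) = 1
-15*F(h(x(b(6, 6 - 1*1), 0), -6)) = -15*1 = -15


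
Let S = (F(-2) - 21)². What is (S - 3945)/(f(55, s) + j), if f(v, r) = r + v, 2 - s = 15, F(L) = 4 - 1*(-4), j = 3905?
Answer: -3776/3947 ≈ -0.95668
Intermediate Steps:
F(L) = 8 (F(L) = 4 + 4 = 8)
s = -13 (s = 2 - 1*15 = 2 - 15 = -13)
S = 169 (S = (8 - 21)² = (-13)² = 169)
(S - 3945)/(f(55, s) + j) = (169 - 3945)/((-13 + 55) + 3905) = -3776/(42 + 3905) = -3776/3947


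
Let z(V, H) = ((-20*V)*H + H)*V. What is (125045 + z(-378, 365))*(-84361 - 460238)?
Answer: 568052768608875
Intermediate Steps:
z(V, H) = V*(H - 20*H*V) (z(V, H) = (-20*H*V + H)*V = (H - 20*H*V)*V = V*(H - 20*H*V))
(125045 + z(-378, 365))*(-84361 - 460238) = (125045 + 365*(-378)*(1 - 20*(-378)))*(-84361 - 460238) = (125045 + 365*(-378)*(1 + 7560))*(-544599) = (125045 + 365*(-378)*7561)*(-544599) = (125045 - 1043191170)*(-544599) = -1043066125*(-544599) = 568052768608875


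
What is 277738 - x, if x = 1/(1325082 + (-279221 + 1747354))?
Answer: 775781947669/2793215 ≈ 2.7774e+5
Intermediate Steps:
x = 1/2793215 (x = 1/(1325082 + 1468133) = 1/2793215 ≈ 3.5801e-7)
277738 - x = 277738 - 1*1/2793215 = 277738 - 1/2793215 = 775781947669/2793215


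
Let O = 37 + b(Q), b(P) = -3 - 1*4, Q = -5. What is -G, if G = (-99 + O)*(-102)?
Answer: -7038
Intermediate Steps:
b(P) = -7 (b(P) = -3 - 4 = -7)
O = 30 (O = 37 - 7 = 30)
G = 7038 (G = (-99 + 30)*(-102) = -69*(-102) = 7038)
-G = -1*7038 = -7038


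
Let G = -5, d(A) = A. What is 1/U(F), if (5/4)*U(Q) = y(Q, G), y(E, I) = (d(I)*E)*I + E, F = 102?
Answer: 5/10608 ≈ 0.00047134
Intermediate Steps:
y(E, I) = E + E*I**2 (y(E, I) = (I*E)*I + E = (E*I)*I + E = E*I**2 + E = E + E*I**2)
U(Q) = 104*Q/5 (U(Q) = 4*(Q*(1 + (-5)**2))/5 = 4*(Q*(1 + 25))/5 = 4*(Q*26)/5 = 4*(26*Q)/5 = 104*Q/5)
1/U(F) = 1/((104/5)*102) = 1/(10608/5) = 5/10608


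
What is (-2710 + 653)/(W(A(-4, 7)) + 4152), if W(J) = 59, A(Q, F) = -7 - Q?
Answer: -2057/4211 ≈ -0.48848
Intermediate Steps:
(-2710 + 653)/(W(A(-4, 7)) + 4152) = (-2710 + 653)/(59 + 4152) = -2057/4211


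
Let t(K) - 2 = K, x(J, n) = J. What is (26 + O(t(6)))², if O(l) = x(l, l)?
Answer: 1156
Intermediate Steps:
t(K) = 2 + K
O(l) = l
(26 + O(t(6)))² = (26 + (2 + 6))² = (26 + 8)² = 34² = 1156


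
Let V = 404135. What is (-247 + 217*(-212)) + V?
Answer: 357884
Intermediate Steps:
(-247 + 217*(-212)) + V = (-247 + 217*(-212)) + 404135 = (-247 - 46004) + 404135 = -46251 + 404135 = 357884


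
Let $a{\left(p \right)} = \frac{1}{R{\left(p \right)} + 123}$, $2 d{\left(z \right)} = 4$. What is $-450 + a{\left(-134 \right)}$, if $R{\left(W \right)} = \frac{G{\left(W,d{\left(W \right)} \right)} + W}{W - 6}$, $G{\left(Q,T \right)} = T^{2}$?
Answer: $- \frac{780736}{1735} \approx -449.99$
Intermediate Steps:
$d{\left(z \right)} = 2$ ($d{\left(z \right)} = \frac{1}{2} \cdot 4 = 2$)
$R{\left(W \right)} = \frac{4 + W}{-6 + W}$ ($R{\left(W \right)} = \frac{2^{2} + W}{W - 6} = \frac{4 + W}{-6 + W}$)
$a{\left(p \right)} = \frac{1}{123 + \frac{4 + p}{-6 + p}}$ ($a{\left(p \right)} = \frac{1}{\frac{4 + p}{-6 + p} + 123} = \frac{1}{123 + \frac{4 + p}{-6 + p}}$)
$-450 + a{\left(-134 \right)} = -450 + \frac{-6 - 134}{2 \left(-367 + 62 \left(-134\right)\right)} = -450 + \frac{1}{2} \frac{1}{-367 - 8308} \left(-140\right) = -450 + \frac{1}{2} \frac{1}{-8675} \left(-140\right) = -450 + \frac{1}{2} \left(- \frac{1}{8675}\right) \left(-140\right) = -450 + \frac{14}{1735} = - \frac{780736}{1735}$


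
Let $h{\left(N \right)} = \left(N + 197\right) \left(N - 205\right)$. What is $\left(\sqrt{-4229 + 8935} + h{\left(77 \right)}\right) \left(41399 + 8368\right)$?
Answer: $-1745428224 + 49767 \sqrt{4706} \approx -1.742 \cdot 10^{9}$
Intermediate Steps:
$h{\left(N \right)} = \left(-205 + N\right) \left(197 + N\right)$ ($h{\left(N \right)} = \left(197 + N\right) \left(-205 + N\right) = \left(-205 + N\right) \left(197 + N\right)$)
$\left(\sqrt{-4229 + 8935} + h{\left(77 \right)}\right) \left(41399 + 8368\right) = \left(\sqrt{-4229 + 8935} - \left(41001 - 5929\right)\right) \left(41399 + 8368\right) = \left(\sqrt{4706} - 35072\right) 49767 = \left(-35072 + \sqrt{4706}\right) 49767 = -1745428224 + 49767 \sqrt{4706}$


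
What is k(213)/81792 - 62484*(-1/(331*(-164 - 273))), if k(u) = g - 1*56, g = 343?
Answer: -5069177639/11830967424 ≈ -0.42847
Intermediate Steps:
k(u) = 287 (k(u) = 343 - 1*56 = 343 - 56 = 287)
k(213)/81792 - 62484*(-1/(331*(-164 - 273))) = 287/81792 - 62484*(-1/(331*(-164 - 273))) = 287*(1/81792) - 62484/((-331*(-437))) = 287/81792 - 62484/144647 = -5069177639/11830967424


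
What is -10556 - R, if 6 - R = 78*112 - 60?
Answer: -1886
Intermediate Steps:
R = -8670 (R = 6 - (78*112 - 60) = 6 - (8736 - 60) = 6 - 1*8676 = 6 - 8676 = -8670)
-10556 - R = -10556 - 1*(-8670) = -10556 + 8670 = -1886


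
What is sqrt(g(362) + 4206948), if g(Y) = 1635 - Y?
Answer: sqrt(4208221) ≈ 2051.4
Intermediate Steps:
sqrt(g(362) + 4206948) = sqrt((1635 - 1*362) + 4206948) = sqrt((1635 - 362) + 4206948) = sqrt(1273 + 4206948) = sqrt(4208221)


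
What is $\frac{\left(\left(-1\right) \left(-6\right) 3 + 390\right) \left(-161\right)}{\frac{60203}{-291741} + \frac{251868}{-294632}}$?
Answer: $\frac{1411573279871664}{22804488121} \approx 61899.0$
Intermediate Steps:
$\frac{\left(\left(-1\right) \left(-6\right) 3 + 390\right) \left(-161\right)}{\frac{60203}{-291741} + \frac{251868}{-294632}} = \frac{\left(6 \cdot 3 + 390\right) \left(-161\right)}{60203 \left(- \frac{1}{291741}\right) + 251868 \left(- \frac{1}{294632}\right)} = \frac{\left(18 + 390\right) \left(-161\right)}{- \frac{60203}{291741} - \frac{62967}{73658}} = \frac{408 \left(-161\right)}{- \frac{22804488121}{21489058578}} = \left(-65688\right) \left(- \frac{21489058578}{22804488121}\right) = \frac{1411573279871664}{22804488121}$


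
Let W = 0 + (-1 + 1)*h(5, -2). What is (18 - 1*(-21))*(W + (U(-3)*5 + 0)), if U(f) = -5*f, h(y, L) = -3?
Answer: 2925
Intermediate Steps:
W = 0 (W = 0 + (-1 + 1)*(-3) = 0 + 0*(-3) = 0 + 0 = 0)
(18 - 1*(-21))*(W + (U(-3)*5 + 0)) = (18 - 1*(-21))*(0 + (-5*(-3)*5 + 0)) = (18 + 21)*(0 + (15*5 + 0)) = 39*(0 + (75 + 0)) = 39*(0 + 75) = 39*75 = 2925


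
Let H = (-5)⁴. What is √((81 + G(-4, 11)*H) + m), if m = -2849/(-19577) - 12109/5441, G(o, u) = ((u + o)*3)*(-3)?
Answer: I*√445860462853995425794/106518457 ≈ 198.23*I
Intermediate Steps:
G(o, u) = -9*o - 9*u (G(o, u) = ((o + u)*3)*(-3) = (3*o + 3*u)*(-3) = -9*o - 9*u)
m = -221556484/106518457 (m = -2849*(-1/19577) - 12109*1/5441 = 2849/19577 - 12109/5441 = -221556484/106518457 ≈ -2.0800)
H = 625
√((81 + G(-4, 11)*H) + m) = √((81 + (-9*(-4) - 9*11)*625) - 221556484/106518457) = √((81 + (36 - 99)*625) - 221556484/106518457) = √((81 - 63*625) - 221556484/106518457) = √((81 - 39375) - 221556484/106518457) = √(-39294 - 221556484/106518457) = √(-4185757805842/106518457) = I*√445860462853995425794/106518457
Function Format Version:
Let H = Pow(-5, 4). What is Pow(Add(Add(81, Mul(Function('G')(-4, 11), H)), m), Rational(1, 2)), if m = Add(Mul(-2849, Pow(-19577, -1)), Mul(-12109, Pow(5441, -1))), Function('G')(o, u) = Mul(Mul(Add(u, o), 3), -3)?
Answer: Mul(Rational(1, 106518457), I, Pow(445860462853995425794, Rational(1, 2))) ≈ Mul(198.23, I)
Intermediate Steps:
Function('G')(o, u) = Add(Mul(-9, o), Mul(-9, u)) (Function('G')(o, u) = Mul(Mul(Add(o, u), 3), -3) = Mul(Add(Mul(3, o), Mul(3, u)), -3) = Add(Mul(-9, o), Mul(-9, u)))
m = Rational(-221556484, 106518457) (m = Add(Mul(-2849, Rational(-1, 19577)), Mul(-12109, Rational(1, 5441))) = Add(Rational(2849, 19577), Rational(-12109, 5441)) = Rational(-221556484, 106518457) ≈ -2.0800)
H = 625
Pow(Add(Add(81, Mul(Function('G')(-4, 11), H)), m), Rational(1, 2)) = Pow(Add(Add(81, Mul(Add(Mul(-9, -4), Mul(-9, 11)), 625)), Rational(-221556484, 106518457)), Rational(1, 2)) = Pow(Add(Add(81, Mul(Add(36, -99), 625)), Rational(-221556484, 106518457)), Rational(1, 2)) = Pow(Add(Add(81, Mul(-63, 625)), Rational(-221556484, 106518457)), Rational(1, 2)) = Pow(Add(Add(81, -39375), Rational(-221556484, 106518457)), Rational(1, 2)) = Pow(Add(-39294, Rational(-221556484, 106518457)), Rational(1, 2)) = Pow(Rational(-4185757805842, 106518457), Rational(1, 2)) = Mul(Rational(1, 106518457), I, Pow(445860462853995425794, Rational(1, 2)))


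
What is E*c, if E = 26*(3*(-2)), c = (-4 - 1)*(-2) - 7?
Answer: -468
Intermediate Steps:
c = 3 (c = -5*(-2) - 7 = 10 - 7 = 3)
E = -156 (E = 26*(-6) = -156)
E*c = -156*3 = -468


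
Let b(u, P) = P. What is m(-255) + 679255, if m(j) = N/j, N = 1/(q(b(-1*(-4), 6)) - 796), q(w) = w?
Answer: 136835919751/201450 ≈ 6.7926e+5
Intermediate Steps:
N = -1/790 (N = 1/(6 - 796) = 1/(-790) = -1/790 ≈ -0.0012658)
m(j) = -1/(790*j)
m(-255) + 679255 = -1/790/(-255) + 679255 = -1/790*(-1/255) + 679255 = 1/201450 + 679255 = 136835919751/201450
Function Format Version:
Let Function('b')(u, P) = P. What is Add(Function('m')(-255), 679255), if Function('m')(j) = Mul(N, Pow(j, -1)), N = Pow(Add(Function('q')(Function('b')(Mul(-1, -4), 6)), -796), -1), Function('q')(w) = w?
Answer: Rational(136835919751, 201450) ≈ 6.7926e+5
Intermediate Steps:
N = Rational(-1, 790) (N = Pow(Add(6, -796), -1) = Pow(-790, -1) = Rational(-1, 790) ≈ -0.0012658)
Function('m')(j) = Mul(Rational(-1, 790), Pow(j, -1))
Add(Function('m')(-255), 679255) = Add(Mul(Rational(-1, 790), Pow(-255, -1)), 679255) = Add(Mul(Rational(-1, 790), Rational(-1, 255)), 679255) = Add(Rational(1, 201450), 679255) = Rational(136835919751, 201450)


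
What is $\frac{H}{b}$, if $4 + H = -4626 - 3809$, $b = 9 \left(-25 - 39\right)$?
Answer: $\frac{2813}{192} \approx 14.651$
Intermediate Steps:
$b = -576$ ($b = 9 \left(-64\right) = -576$)
$H = -8439$ ($H = -4 - 8435 = -8439$)
$\frac{H}{b} = - \frac{8439}{-576} = \left(-8439\right) \left(- \frac{1}{576}\right) = \frac{2813}{192}$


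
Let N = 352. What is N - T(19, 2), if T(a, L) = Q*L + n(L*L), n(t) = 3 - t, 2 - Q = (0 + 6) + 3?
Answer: 367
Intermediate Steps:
Q = -7 (Q = 2 - ((0 + 6) + 3) = 2 - (6 + 3) = 2 - 1*9 = 2 - 9 = -7)
T(a, L) = 3 - L² - 7*L (T(a, L) = -7*L + (3 - L*L) = -7*L + (3 - L²) = 3 - L² - 7*L)
N - T(19, 2) = 352 - (3 - 1*2² - 7*2) = 352 - (3 - 1*4 - 14) = 352 - (3 - 4 - 14) = 352 - 1*(-15) = 352 + 15 = 367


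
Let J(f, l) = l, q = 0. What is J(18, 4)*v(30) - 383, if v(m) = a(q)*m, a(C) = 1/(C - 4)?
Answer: -413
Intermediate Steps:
a(C) = 1/(-4 + C)
v(m) = -m/4 (v(m) = m/(-4 + 0) = m/(-4) = -m/4)
J(18, 4)*v(30) - 383 = 4*(-¼*30) - 383 = 4*(-15/2) - 383 = -30 - 383 = -413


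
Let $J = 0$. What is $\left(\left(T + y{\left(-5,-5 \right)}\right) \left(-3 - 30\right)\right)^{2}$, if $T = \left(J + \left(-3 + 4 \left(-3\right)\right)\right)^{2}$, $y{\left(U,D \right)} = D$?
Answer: $52707600$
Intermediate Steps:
$T = 225$ ($T = \left(0 + \left(-3 + 4 \left(-3\right)\right)\right)^{2} = \left(0 - 15\right)^{2} = \left(-15\right)^{2} = 225$)
$\left(\left(T + y{\left(-5,-5 \right)}\right) \left(-3 - 30\right)\right)^{2} = \left(\left(225 - 5\right) \left(-3 - 30\right)\right)^{2} = \left(220 \left(-3 - 30\right)\right)^{2} = \left(220 \left(-33\right)\right)^{2} = \left(-7260\right)^{2} = 52707600$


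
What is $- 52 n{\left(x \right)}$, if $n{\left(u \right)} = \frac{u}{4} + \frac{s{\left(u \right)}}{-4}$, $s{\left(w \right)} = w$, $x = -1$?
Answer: $0$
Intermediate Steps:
$n{\left(u \right)} = 0$ ($n{\left(u \right)} = \frac{u}{4} + \frac{u}{-4} = u \frac{1}{4} + u \left(- \frac{1}{4}\right) = \frac{u}{4} - \frac{u}{4} = 0$)
$- 52 n{\left(x \right)} = \left(-52\right) 0 = 0$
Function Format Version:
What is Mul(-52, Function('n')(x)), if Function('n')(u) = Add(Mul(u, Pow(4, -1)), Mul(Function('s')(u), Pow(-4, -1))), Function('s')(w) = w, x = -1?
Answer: 0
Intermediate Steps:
Function('n')(u) = 0 (Function('n')(u) = Add(Mul(u, Pow(4, -1)), Mul(u, Pow(-4, -1))) = Add(Mul(u, Rational(1, 4)), Mul(u, Rational(-1, 4))) = Add(Mul(Rational(1, 4), u), Mul(Rational(-1, 4), u)) = 0)
Mul(-52, Function('n')(x)) = Mul(-52, 0) = 0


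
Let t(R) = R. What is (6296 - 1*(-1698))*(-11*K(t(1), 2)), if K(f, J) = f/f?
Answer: -87934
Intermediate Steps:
K(f, J) = 1
(6296 - 1*(-1698))*(-11*K(t(1), 2)) = (6296 - 1*(-1698))*(-11*1) = (6296 + 1698)*(-11) = 7994*(-11) = -87934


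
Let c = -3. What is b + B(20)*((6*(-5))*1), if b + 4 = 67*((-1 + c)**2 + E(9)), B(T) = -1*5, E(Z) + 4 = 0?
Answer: 950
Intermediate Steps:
E(Z) = -4 (E(Z) = -4 + 0 = -4)
B(T) = -5
b = 800 (b = -4 + 67*((-1 - 3)**2 - 4) = -4 + 67*((-4)**2 - 4) = -4 + 67*(16 - 4) = -4 + 67*12 = -4 + 804 = 800)
b + B(20)*((6*(-5))*1) = 800 - 5*6*(-5) = 800 - (-150) = 800 - 5*(-30) = 800 + 150 = 950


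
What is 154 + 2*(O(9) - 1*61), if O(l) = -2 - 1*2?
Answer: 24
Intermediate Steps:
O(l) = -4 (O(l) = -2 - 2 = -4)
154 + 2*(O(9) - 1*61) = 154 + 2*(-4 - 1*61) = 154 + 2*(-4 - 61) = 154 + 2*(-65) = 154 - 130 = 24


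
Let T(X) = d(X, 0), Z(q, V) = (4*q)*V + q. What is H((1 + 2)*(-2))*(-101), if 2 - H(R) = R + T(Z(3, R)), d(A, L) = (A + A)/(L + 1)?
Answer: -14746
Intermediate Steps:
Z(q, V) = q + 4*V*q (Z(q, V) = 4*V*q + q = q + 4*V*q)
d(A, L) = 2*A/(1 + L) (d(A, L) = (2*A)/(1 + L) = 2*A/(1 + L))
T(X) = 2*X (T(X) = 2*X/(1 + 0) = 2*X/1 = 2*X*1 = 2*X)
H(R) = -4 - 25*R (H(R) = 2 - (R + 2*(3*(1 + 4*R))) = 2 - (R + 2*(3 + 12*R)) = 2 - (R + (6 + 24*R)) = 2 - (6 + 25*R) = 2 + (-6 - 25*R) = -4 - 25*R)
H((1 + 2)*(-2))*(-101) = (-4 - 25*(1 + 2)*(-2))*(-101) = (-4 - 75*(-2))*(-101) = (-4 - 25*(-6))*(-101) = (-4 + 150)*(-101) = 146*(-101) = -14746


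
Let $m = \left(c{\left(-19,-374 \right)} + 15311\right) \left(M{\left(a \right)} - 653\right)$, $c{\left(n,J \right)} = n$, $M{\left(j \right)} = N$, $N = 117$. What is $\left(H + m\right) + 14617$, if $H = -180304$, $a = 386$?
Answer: $-8362199$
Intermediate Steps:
$M{\left(j \right)} = 117$
$m = -8196512$ ($m = \left(-19 + 15311\right) \left(117 - 653\right) = 15292 \left(-536\right) = -8196512$)
$\left(H + m\right) + 14617 = \left(-180304 - 8196512\right) + 14617 = -8376816 + 14617 = -8362199$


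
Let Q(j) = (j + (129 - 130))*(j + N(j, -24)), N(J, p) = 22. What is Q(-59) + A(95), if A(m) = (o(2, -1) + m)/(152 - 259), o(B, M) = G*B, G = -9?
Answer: 237463/107 ≈ 2219.3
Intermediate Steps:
o(B, M) = -9*B
Q(j) = (-1 + j)*(22 + j) (Q(j) = (j + (129 - 130))*(j + 22) = (j - 1)*(22 + j) = (-1 + j)*(22 + j))
A(m) = 18/107 - m/107 (A(m) = (-9*2 + m)/(152 - 259) = (-18 + m)/(-107) = (-18 + m)*(-1/107) = 18/107 - m/107)
Q(-59) + A(95) = (-22 + (-59)² + 21*(-59)) + (18/107 - 1/107*95) = (-22 + 3481 - 1239) + (18/107 - 95/107) = 2220 - 77/107 = 237463/107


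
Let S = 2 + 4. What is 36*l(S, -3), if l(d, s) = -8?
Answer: -288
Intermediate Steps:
S = 6
36*l(S, -3) = 36*(-8) = -288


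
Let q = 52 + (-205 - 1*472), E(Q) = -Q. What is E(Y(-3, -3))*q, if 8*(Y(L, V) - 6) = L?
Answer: 28125/8 ≈ 3515.6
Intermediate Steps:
Y(L, V) = 6 + L/8
q = -625 (q = 52 + (-205 - 472) = 52 - 677 = -625)
E(Y(-3, -3))*q = -(6 + (⅛)*(-3))*(-625) = -(6 - 3/8)*(-625) = -1*45/8*(-625) = -45/8*(-625) = 28125/8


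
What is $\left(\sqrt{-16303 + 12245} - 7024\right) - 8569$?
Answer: $-15593 + i \sqrt{4058} \approx -15593.0 + 63.702 i$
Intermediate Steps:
$\left(\sqrt{-16303 + 12245} - 7024\right) - 8569 = \left(\sqrt{-4058} - 7024\right) - 8569 = \left(i \sqrt{4058} - 7024\right) - 8569 = \left(-7024 + i \sqrt{4058}\right) - 8569 = -15593 + i \sqrt{4058}$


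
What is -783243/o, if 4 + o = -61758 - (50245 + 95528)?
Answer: 783243/207535 ≈ 3.7740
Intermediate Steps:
o = -207535 (o = -4 + (-61758 - (50245 + 95528)) = -4 + (-61758 - 1*145773) = -4 + (-61758 - 145773) = -4 - 207531 = -207535)
-783243/o = -783243/(-207535) = -783243*(-1/207535) = 783243/207535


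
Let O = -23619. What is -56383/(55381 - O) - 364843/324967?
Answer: -47145211361/25672393000 ≈ -1.8364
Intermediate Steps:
-56383/(55381 - O) - 364843/324967 = -56383/(55381 - 1*(-23619)) - 364843/324967 = -56383/(55381 + 23619) - 364843*1/324967 = -56383/79000 - 364843/324967 = -47145211361/25672393000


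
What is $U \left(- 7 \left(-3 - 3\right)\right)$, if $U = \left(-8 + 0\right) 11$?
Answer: $-3696$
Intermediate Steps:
$U = -88$ ($U = \left(-8\right) 11 = -88$)
$U \left(- 7 \left(-3 - 3\right)\right) = - 88 \left(- 7 \left(-3 - 3\right)\right) = - 88 \left(\left(-7\right) \left(-6\right)\right) = \left(-88\right) 42 = -3696$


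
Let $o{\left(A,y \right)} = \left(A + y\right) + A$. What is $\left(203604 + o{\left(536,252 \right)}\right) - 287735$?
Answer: $-82807$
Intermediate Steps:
$o{\left(A,y \right)} = y + 2 A$
$\left(203604 + o{\left(536,252 \right)}\right) - 287735 = \left(203604 + \left(252 + 2 \cdot 536\right)\right) - 287735 = \left(203604 + \left(252 + 1072\right)\right) - 287735 = \left(203604 + 1324\right) - 287735 = 204928 - 287735 = -82807$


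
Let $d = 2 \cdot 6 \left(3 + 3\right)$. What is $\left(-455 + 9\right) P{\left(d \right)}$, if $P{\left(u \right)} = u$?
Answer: $-32112$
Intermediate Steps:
$d = 72$ ($d = 12 \cdot 6 = 72$)
$\left(-455 + 9\right) P{\left(d \right)} = \left(-455 + 9\right) 72 = \left(-446\right) 72 = -32112$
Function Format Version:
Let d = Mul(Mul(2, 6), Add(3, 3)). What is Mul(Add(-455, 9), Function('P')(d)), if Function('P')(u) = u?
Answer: -32112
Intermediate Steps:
d = 72 (d = Mul(12, 6) = 72)
Mul(Add(-455, 9), Function('P')(d)) = Mul(Add(-455, 9), 72) = Mul(-446, 72) = -32112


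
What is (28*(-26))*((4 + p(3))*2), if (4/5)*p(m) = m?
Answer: -11284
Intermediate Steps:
p(m) = 5*m/4
(28*(-26))*((4 + p(3))*2) = (28*(-26))*((4 + (5/4)*3)*2) = -728*(4 + 15/4)*2 = -5642*2 = -728*31/2 = -11284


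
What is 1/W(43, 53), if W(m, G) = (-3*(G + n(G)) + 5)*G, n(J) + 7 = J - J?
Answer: -1/7049 ≈ -0.00014186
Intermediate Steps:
n(J) = -7 (n(J) = -7 + (J - J) = -7 + 0 = -7)
W(m, G) = G*(26 - 3*G) (W(m, G) = (-3*(G - 7) + 5)*G = (-3*(-7 + G) + 5)*G = ((21 - 3*G) + 5)*G = (26 - 3*G)*G = G*(26 - 3*G))
1/W(43, 53) = 1/(53*(26 - 3*53)) = 1/(53*(26 - 159)) = 1/(53*(-133)) = 1/(-7049) = -1/7049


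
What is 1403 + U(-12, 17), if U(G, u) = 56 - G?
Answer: 1471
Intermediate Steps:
1403 + U(-12, 17) = 1403 + (56 - 1*(-12)) = 1403 + (56 + 12) = 1403 + 68 = 1471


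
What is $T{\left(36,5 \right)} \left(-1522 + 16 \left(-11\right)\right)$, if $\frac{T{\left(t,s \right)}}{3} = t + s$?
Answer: $-208854$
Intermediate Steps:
$T{\left(t,s \right)} = 3 s + 3 t$ ($T{\left(t,s \right)} = 3 \left(t + s\right) = 3 \left(s + t\right) = 3 s + 3 t$)
$T{\left(36,5 \right)} \left(-1522 + 16 \left(-11\right)\right) = \left(3 \cdot 5 + 3 \cdot 36\right) \left(-1522 + 16 \left(-11\right)\right) = \left(15 + 108\right) \left(-1522 - 176\right) = 123 \left(-1698\right) = -208854$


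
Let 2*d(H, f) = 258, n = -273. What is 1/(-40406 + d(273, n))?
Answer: -1/40277 ≈ -2.4828e-5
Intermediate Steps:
d(H, f) = 129 (d(H, f) = (½)*258 = 129)
1/(-40406 + d(273, n)) = 1/(-40406 + 129) = 1/(-40277) = -1/40277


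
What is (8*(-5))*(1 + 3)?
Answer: -160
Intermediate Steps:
(8*(-5))*(1 + 3) = -40*4 = -160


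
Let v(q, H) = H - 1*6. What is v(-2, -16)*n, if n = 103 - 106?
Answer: 66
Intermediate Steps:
v(q, H) = -6 + H (v(q, H) = H - 6 = -6 + H)
n = -3
v(-2, -16)*n = (-6 - 16)*(-3) = -22*(-3) = 66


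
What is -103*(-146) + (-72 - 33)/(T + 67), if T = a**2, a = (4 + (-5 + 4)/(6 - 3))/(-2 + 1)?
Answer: 10886567/724 ≈ 15037.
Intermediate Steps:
a = -11/3 (a = (4 - 1/3)/(-1) = (4 - 1*1/3)*(-1) = (4 - 1/3)*(-1) = (11/3)*(-1) = -11/3 ≈ -3.6667)
T = 121/9 (T = (-11/3)**2 = 121/9 ≈ 13.444)
-103*(-146) + (-72 - 33)/(T + 67) = -103*(-146) + (-72 - 33)/(121/9 + 67) = 15038 - 105/724/9 = 15038 - 105*9/724 = 15038 - 945/724 = 10886567/724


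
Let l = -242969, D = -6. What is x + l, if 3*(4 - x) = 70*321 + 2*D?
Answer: -250451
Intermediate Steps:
x = -7482 (x = 4 - (70*321 + 2*(-6))/3 = 4 - (22470 - 12)/3 = 4 - 1/3*22458 = 4 - 7486 = -7482)
x + l = -7482 - 242969 = -250451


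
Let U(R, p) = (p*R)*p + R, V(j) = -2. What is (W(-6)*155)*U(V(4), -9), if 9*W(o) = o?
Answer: 50840/3 ≈ 16947.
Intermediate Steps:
W(o) = o/9
U(R, p) = R + R*p² (U(R, p) = (R*p)*p + R = R*p² + R = R + R*p²)
(W(-6)*155)*U(V(4), -9) = (((⅑)*(-6))*155)*(-2*(1 + (-9)²)) = (-⅔*155)*(-2*(1 + 81)) = -(-620)*82/3 = -310/3*(-164) = 50840/3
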